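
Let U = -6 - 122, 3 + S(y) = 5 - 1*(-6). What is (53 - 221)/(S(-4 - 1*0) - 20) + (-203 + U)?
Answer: -317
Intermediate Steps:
S(y) = 8 (S(y) = -3 + (5 - 1*(-6)) = -3 + (5 + 6) = -3 + 11 = 8)
U = -128
(53 - 221)/(S(-4 - 1*0) - 20) + (-203 + U) = (53 - 221)/(8 - 20) + (-203 - 128) = -168/(-12) - 331 = -168*(-1/12) - 331 = 14 - 331 = -317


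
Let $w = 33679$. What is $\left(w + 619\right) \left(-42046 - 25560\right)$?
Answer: $-2318750588$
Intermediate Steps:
$\left(w + 619\right) \left(-42046 - 25560\right) = \left(33679 + 619\right) \left(-42046 - 25560\right) = 34298 \left(-67606\right) = -2318750588$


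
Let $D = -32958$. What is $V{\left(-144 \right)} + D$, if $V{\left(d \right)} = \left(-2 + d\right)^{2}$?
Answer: $-11642$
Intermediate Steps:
$V{\left(-144 \right)} + D = \left(-2 - 144\right)^{2} - 32958 = \left(-146\right)^{2} - 32958 = 21316 - 32958 = -11642$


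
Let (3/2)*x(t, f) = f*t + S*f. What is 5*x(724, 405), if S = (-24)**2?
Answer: 1755000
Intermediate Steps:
S = 576
x(t, f) = 384*f + 2*f*t/3 (x(t, f) = 2*(f*t + 576*f)/3 = 2*(576*f + f*t)/3 = 384*f + 2*f*t/3)
5*x(724, 405) = 5*((2/3)*405*(576 + 724)) = 5*((2/3)*405*1300) = 5*351000 = 1755000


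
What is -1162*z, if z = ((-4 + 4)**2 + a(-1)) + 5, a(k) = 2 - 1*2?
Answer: -5810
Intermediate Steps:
a(k) = 0 (a(k) = 2 - 2 = 0)
z = 5 (z = ((-4 + 4)**2 + 0) + 5 = (0**2 + 0) + 5 = (0 + 0) + 5 = 0 + 5 = 5)
-1162*z = -1162*5 = -5810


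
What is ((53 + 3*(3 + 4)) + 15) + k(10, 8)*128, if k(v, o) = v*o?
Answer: 10329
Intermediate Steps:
k(v, o) = o*v
((53 + 3*(3 + 4)) + 15) + k(10, 8)*128 = ((53 + 3*(3 + 4)) + 15) + (8*10)*128 = ((53 + 3*7) + 15) + 80*128 = ((53 + 21) + 15) + 10240 = (74 + 15) + 10240 = 89 + 10240 = 10329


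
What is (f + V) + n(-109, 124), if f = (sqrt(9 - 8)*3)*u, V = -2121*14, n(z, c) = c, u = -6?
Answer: -29588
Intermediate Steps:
V = -29694
f = -18 (f = (sqrt(9 - 8)*3)*(-6) = (sqrt(1)*3)*(-6) = (1*3)*(-6) = 3*(-6) = -18)
(f + V) + n(-109, 124) = (-18 - 29694) + 124 = -29712 + 124 = -29588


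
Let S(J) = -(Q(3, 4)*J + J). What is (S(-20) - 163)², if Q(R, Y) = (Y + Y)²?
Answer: 1292769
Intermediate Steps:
Q(R, Y) = 4*Y² (Q(R, Y) = (2*Y)² = 4*Y²)
S(J) = -65*J (S(J) = -((4*4²)*J + J) = -((4*16)*J + J) = -(64*J + J) = -65*J)
(S(-20) - 163)² = (-65*(-20) - 163)² = (1300 - 163)² = 1137² = 1292769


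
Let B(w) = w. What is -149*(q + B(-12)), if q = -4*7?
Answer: 5960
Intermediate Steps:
q = -28
-149*(q + B(-12)) = -149*(-28 - 12) = -149*(-40) = 5960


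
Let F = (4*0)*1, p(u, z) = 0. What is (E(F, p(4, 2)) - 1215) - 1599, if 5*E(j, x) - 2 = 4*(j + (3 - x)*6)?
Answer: -13996/5 ≈ -2799.2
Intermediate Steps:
F = 0 (F = 0*1 = 0)
E(j, x) = 74/5 - 24*x/5 + 4*j/5 (E(j, x) = ⅖ + (4*(j + (3 - x)*6))/5 = ⅖ + (4*(j + (18 - 6*x)))/5 = ⅖ + (4*(18 + j - 6*x))/5 = ⅖ + (72 - 24*x + 4*j)/5 = ⅖ + (72/5 - 24*x/5 + 4*j/5) = 74/5 - 24*x/5 + 4*j/5)
(E(F, p(4, 2)) - 1215) - 1599 = ((74/5 - 24/5*0 + (⅘)*0) - 1215) - 1599 = ((74/5 + 0 + 0) - 1215) - 1599 = (74/5 - 1215) - 1599 = -6001/5 - 1599 = -13996/5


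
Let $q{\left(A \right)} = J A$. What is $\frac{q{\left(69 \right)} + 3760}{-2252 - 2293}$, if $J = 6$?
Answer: $- \frac{4174}{4545} \approx -0.91837$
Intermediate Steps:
$q{\left(A \right)} = 6 A$
$\frac{q{\left(69 \right)} + 3760}{-2252 - 2293} = \frac{6 \cdot 69 + 3760}{-2252 - 2293} = \frac{414 + 3760}{-4545} = 4174 \left(- \frac{1}{4545}\right) = - \frac{4174}{4545}$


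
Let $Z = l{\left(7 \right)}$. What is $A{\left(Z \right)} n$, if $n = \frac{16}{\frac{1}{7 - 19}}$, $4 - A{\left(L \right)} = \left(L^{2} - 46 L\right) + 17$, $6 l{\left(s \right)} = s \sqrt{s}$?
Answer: $\frac{12976}{3} - 10304 \sqrt{7} \approx -22937.0$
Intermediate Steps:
$l{\left(s \right)} = \frac{s^{\frac{3}{2}}}{6}$ ($l{\left(s \right)} = \frac{s \sqrt{s}}{6} = \frac{s^{\frac{3}{2}}}{6}$)
$Z = \frac{7 \sqrt{7}}{6}$ ($Z = \frac{7^{\frac{3}{2}}}{6} = \frac{7 \sqrt{7}}{6} \approx 3.0867$)
$A{\left(L \right)} = -13 - L^{2} + 46 L$ ($A{\left(L \right)} = 4 - \left(\left(L^{2} - 46 L\right) + 17\right) = 4 - \left(17 + L^{2} - 46 L\right) = -13 - L^{2} + 46 L$)
$n = -192$ ($n = \frac{16}{\frac{1}{-12}} = \frac{16}{- \frac{1}{12}} = 16 \left(-12\right) = -192$)
$A{\left(Z \right)} n = \left(-13 - \left(\frac{7 \sqrt{7}}{6}\right)^{2} + 46 \frac{7 \sqrt{7}}{6}\right) \left(-192\right) = \left(-13 - \frac{343}{36} + \frac{161 \sqrt{7}}{3}\right) \left(-192\right) = \left(- \frac{811}{36} + \frac{161 \sqrt{7}}{3}\right) \left(-192\right) = \frac{12976}{3} - 10304 \sqrt{7}$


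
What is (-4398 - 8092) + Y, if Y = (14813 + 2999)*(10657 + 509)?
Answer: 198876302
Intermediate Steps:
Y = 198888792 (Y = 17812*11166 = 198888792)
(-4398 - 8092) + Y = (-4398 - 8092) + 198888792 = -12490 + 198888792 = 198876302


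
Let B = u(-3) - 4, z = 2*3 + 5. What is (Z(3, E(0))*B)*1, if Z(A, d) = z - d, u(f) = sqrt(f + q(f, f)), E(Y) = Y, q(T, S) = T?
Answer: -44 + 11*I*sqrt(6) ≈ -44.0 + 26.944*I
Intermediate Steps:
z = 11 (z = 6 + 5 = 11)
u(f) = sqrt(2)*sqrt(f) (u(f) = sqrt(f + f) = sqrt(2*f) = sqrt(2)*sqrt(f))
B = -4 + I*sqrt(6) (B = sqrt(2)*sqrt(-3) - 4 = sqrt(2)*(I*sqrt(3)) - 4 = I*sqrt(6) - 4 = -4 + I*sqrt(6) ≈ -4.0 + 2.4495*I)
Z(A, d) = 11 - d
(Z(3, E(0))*B)*1 = ((11 - 1*0)*(-4 + I*sqrt(6)))*1 = ((11 + 0)*(-4 + I*sqrt(6)))*1 = (11*(-4 + I*sqrt(6)))*1 = (-44 + 11*I*sqrt(6))*1 = -44 + 11*I*sqrt(6)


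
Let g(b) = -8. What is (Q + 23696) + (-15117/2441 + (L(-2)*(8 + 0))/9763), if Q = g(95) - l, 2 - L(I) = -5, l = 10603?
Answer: 311687504480/23831483 ≈ 13079.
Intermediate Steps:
L(I) = 7 (L(I) = 2 - 1*(-5) = 2 + 5 = 7)
Q = -10611 (Q = -8 - 1*10603 = -8 - 10603 = -10611)
(Q + 23696) + (-15117/2441 + (L(-2)*(8 + 0))/9763) = (-10611 + 23696) + (-15117/2441 + (7*(8 + 0))/9763) = 13085 + (-15117*1/2441 + (7*8)*(1/9763)) = 13085 + (-15117/2441 + 56*(1/9763)) = 13085 + (-15117/2441 + 56/9763) = 13085 - 147450575/23831483 = 311687504480/23831483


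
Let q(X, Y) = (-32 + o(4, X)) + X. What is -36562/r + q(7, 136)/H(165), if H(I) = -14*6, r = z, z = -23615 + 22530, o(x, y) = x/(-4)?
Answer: 221387/6510 ≈ 34.007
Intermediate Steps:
o(x, y) = -x/4 (o(x, y) = x*(-1/4) = -x/4)
z = -1085
r = -1085
q(X, Y) = -33 + X (q(X, Y) = (-32 - 1/4*4) + X = (-32 - 1) + X = -33 + X)
H(I) = -84
-36562/r + q(7, 136)/H(165) = -36562/(-1085) + (-33 + 7)/(-84) = -36562*(-1/1085) - 26*(-1/84) = 36562/1085 + 13/42 = 221387/6510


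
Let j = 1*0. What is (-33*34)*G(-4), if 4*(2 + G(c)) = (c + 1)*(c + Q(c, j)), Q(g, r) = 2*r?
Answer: -1122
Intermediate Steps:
j = 0
G(c) = -2 + c*(1 + c)/4 (G(c) = -2 + ((c + 1)*(c + 2*0))/4 = -2 + ((1 + c)*(c + 0))/4 = -2 + ((1 + c)*c)/4 = -2 + (c*(1 + c))/4 = -2 + c*(1 + c)/4)
(-33*34)*G(-4) = (-33*34)*(-2 + (1/4)*(-4) + (1/4)*(-4)**2) = -1122*(-2 - 1 + (1/4)*16) = -1122*(-2 - 1 + 4) = -1122*1 = -1122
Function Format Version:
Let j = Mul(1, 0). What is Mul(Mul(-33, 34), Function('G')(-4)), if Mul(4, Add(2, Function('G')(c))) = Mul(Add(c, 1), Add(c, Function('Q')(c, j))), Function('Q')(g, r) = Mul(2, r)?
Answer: -1122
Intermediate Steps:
j = 0
Function('G')(c) = Add(-2, Mul(Rational(1, 4), c, Add(1, c))) (Function('G')(c) = Add(-2, Mul(Rational(1, 4), Mul(Add(c, 1), Add(c, Mul(2, 0))))) = Add(-2, Mul(Rational(1, 4), Mul(Add(1, c), Add(c, 0)))) = Add(-2, Mul(Rational(1, 4), Mul(Add(1, c), c))) = Add(-2, Mul(Rational(1, 4), Mul(c, Add(1, c)))) = Add(-2, Mul(Rational(1, 4), c, Add(1, c))))
Mul(Mul(-33, 34), Function('G')(-4)) = Mul(Mul(-33, 34), Add(-2, Mul(Rational(1, 4), -4), Mul(Rational(1, 4), Pow(-4, 2)))) = Mul(-1122, Add(-2, -1, Mul(Rational(1, 4), 16))) = Mul(-1122, Add(-2, -1, 4)) = Mul(-1122, 1) = -1122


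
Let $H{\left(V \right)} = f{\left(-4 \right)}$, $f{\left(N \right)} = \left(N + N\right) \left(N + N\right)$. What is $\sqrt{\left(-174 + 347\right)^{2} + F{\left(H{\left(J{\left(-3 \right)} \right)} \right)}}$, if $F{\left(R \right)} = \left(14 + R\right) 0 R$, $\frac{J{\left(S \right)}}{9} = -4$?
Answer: $173$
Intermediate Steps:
$J{\left(S \right)} = -36$ ($J{\left(S \right)} = 9 \left(-4\right) = -36$)
$f{\left(N \right)} = 4 N^{2}$ ($f{\left(N \right)} = 2 N 2 N = 4 N^{2}$)
$H{\left(V \right)} = 64$ ($H{\left(V \right)} = 4 \left(-4\right)^{2} = 4 \cdot 16 = 64$)
$F{\left(R \right)} = 0$ ($F{\left(R \right)} = \left(14 + R\right) 0 = 0$)
$\sqrt{\left(-174 + 347\right)^{2} + F{\left(H{\left(J{\left(-3 \right)} \right)} \right)}} = \sqrt{\left(-174 + 347\right)^{2} + 0} = \sqrt{173^{2} + 0} = \sqrt{29929 + 0} = \sqrt{29929} = 173$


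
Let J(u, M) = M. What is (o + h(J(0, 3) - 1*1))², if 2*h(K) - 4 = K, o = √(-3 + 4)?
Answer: 16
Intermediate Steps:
o = 1 (o = √1 = 1)
h(K) = 2 + K/2
(o + h(J(0, 3) - 1*1))² = (1 + (2 + (3 - 1*1)/2))² = (1 + (2 + (3 - 1)/2))² = (1 + (2 + (½)*2))² = (1 + (2 + 1))² = (1 + 3)² = 4² = 16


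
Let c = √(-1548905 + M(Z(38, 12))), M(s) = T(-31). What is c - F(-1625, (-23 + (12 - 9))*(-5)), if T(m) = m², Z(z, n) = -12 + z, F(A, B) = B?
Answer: -100 + 2*I*√386986 ≈ -100.0 + 1244.2*I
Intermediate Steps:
M(s) = 961 (M(s) = (-31)² = 961)
c = 2*I*√386986 (c = √(-1548905 + 961) = √(-1547944) = 2*I*√386986 ≈ 1244.2*I)
c - F(-1625, (-23 + (12 - 9))*(-5)) = 2*I*√386986 - (-23 + (12 - 9))*(-5) = 2*I*√386986 - (-23 + 3)*(-5) = 2*I*√386986 - (-20)*(-5) = 2*I*√386986 - 1*100 = 2*I*√386986 - 100 = -100 + 2*I*√386986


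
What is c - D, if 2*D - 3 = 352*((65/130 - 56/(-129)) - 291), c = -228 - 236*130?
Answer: 5196661/258 ≈ 20142.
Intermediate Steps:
c = -30908 (c = -228 - 30680 = -30908)
D = -13170925/258 (D = 3/2 + (352*((65/130 - 56/(-129)) - 291))/2 = 3/2 + (352*((65*(1/130) - 56*(-1/129)) - 291))/2 = 3/2 + (352*((1/2 + 56/129) - 291))/2 = 3/2 + (352*(241/258 - 291))/2 = 3/2 + (352*(-74837/258))/2 = 3/2 + (1/2)*(-13171312/129) = 3/2 - 6585656/129 = -13170925/258 ≈ -51050.)
c - D = -30908 - 1*(-13170925/258) = -30908 + 13170925/258 = 5196661/258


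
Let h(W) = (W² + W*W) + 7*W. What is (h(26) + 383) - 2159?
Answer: -242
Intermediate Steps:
h(W) = 2*W² + 7*W (h(W) = (W² + W²) + 7*W = 2*W² + 7*W)
(h(26) + 383) - 2159 = (26*(7 + 2*26) + 383) - 2159 = (26*(7 + 52) + 383) - 2159 = (26*59 + 383) - 2159 = (1534 + 383) - 2159 = 1917 - 2159 = -242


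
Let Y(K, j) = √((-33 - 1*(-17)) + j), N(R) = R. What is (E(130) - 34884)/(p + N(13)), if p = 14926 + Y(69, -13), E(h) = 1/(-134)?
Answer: -69831713123/29905282500 + 4674457*I*√29/29905282500 ≈ -2.3351 + 0.00084175*I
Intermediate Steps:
E(h) = -1/134
Y(K, j) = √(-16 + j) (Y(K, j) = √((-33 + 17) + j) = √(-16 + j))
p = 14926 + I*√29 (p = 14926 + √(-16 - 13) = 14926 + √(-29) = 14926 + I*√29 ≈ 14926.0 + 5.3852*I)
(E(130) - 34884)/(p + N(13)) = (-1/134 - 34884)/((14926 + I*√29) + 13) = -4674457/(134*(14939 + I*√29))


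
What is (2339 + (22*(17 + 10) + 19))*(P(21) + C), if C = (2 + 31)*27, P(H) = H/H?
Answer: 2633184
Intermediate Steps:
P(H) = 1
C = 891 (C = 33*27 = 891)
(2339 + (22*(17 + 10) + 19))*(P(21) + C) = (2339 + (22*(17 + 10) + 19))*(1 + 891) = (2339 + (22*27 + 19))*892 = (2339 + (594 + 19))*892 = (2339 + 613)*892 = 2952*892 = 2633184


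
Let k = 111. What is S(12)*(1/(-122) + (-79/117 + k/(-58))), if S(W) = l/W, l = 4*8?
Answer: -4300408/620919 ≈ -6.9259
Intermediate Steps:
l = 32
S(W) = 32/W
S(12)*(1/(-122) + (-79/117 + k/(-58))) = (32/12)*(1/(-122) + (-79/117 + 111/(-58))) = (32*(1/12))*(-1/122 + (-79*1/117 + 111*(-1/58))) = 8*(-1/122 + (-79/117 - 111/58))/3 = 8*(-1/122 - 17569/6786)/3 = (8/3)*(-537551/206973) = -4300408/620919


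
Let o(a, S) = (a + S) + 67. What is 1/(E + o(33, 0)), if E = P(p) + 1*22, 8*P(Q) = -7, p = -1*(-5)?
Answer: 8/969 ≈ 0.0082559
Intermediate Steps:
p = 5
P(Q) = -7/8 (P(Q) = (⅛)*(-7) = -7/8)
o(a, S) = 67 + S + a (o(a, S) = (S + a) + 67 = 67 + S + a)
E = 169/8 (E = -7/8 + 1*22 = -7/8 + 22 = 169/8 ≈ 21.125)
1/(E + o(33, 0)) = 1/(169/8 + (67 + 0 + 33)) = 1/(169/8 + 100) = 1/(969/8) = 8/969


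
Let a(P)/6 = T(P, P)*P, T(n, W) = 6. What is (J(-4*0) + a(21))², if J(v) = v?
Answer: 571536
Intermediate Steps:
a(P) = 36*P (a(P) = 6*(6*P) = 36*P)
(J(-4*0) + a(21))² = (-4*0 + 36*21)² = (0 + 756)² = 756² = 571536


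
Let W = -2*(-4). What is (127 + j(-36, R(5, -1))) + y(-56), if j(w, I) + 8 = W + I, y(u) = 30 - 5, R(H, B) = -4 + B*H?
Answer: 143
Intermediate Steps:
y(u) = 25
W = 8
j(w, I) = I (j(w, I) = -8 + (8 + I) = I)
(127 + j(-36, R(5, -1))) + y(-56) = (127 + (-4 - 1*5)) + 25 = (127 + (-4 - 5)) + 25 = (127 - 9) + 25 = 118 + 25 = 143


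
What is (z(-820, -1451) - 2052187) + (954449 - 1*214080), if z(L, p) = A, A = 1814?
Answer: -1310004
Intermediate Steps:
z(L, p) = 1814
(z(-820, -1451) - 2052187) + (954449 - 1*214080) = (1814 - 2052187) + (954449 - 1*214080) = -2050373 + (954449 - 214080) = -2050373 + 740369 = -1310004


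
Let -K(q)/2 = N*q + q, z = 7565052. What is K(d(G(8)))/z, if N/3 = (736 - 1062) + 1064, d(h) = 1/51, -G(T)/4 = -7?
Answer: -2215/192908826 ≈ -1.1482e-5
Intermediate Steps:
G(T) = 28 (G(T) = -4*(-7) = 28)
d(h) = 1/51
N = 2214 (N = 3*((736 - 1062) + 1064) = 3*(-326 + 1064) = 3*738 = 2214)
K(q) = -4430*q (K(q) = -2*(2214*q + q) = -4430*q)
K(d(G(8)))/z = -4430*1/51/7565052 = -4430/51*1/7565052 = -2215/192908826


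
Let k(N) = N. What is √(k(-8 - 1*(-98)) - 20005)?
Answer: I*√19915 ≈ 141.12*I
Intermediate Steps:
√(k(-8 - 1*(-98)) - 20005) = √((-8 - 1*(-98)) - 20005) = √((-8 + 98) - 20005) = √(90 - 20005) = √(-19915) = I*√19915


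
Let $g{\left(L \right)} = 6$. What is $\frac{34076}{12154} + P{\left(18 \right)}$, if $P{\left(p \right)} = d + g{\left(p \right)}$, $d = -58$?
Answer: $- \frac{298966}{6077} \approx -49.196$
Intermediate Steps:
$P{\left(p \right)} = -52$ ($P{\left(p \right)} = -58 + 6 = -52$)
$\frac{34076}{12154} + P{\left(18 \right)} = \frac{34076}{12154} - 52 = 34076 \cdot \frac{1}{12154} - 52 = \frac{17038}{6077} - 52 = - \frac{298966}{6077}$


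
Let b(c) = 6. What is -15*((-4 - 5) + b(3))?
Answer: 45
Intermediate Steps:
-15*((-4 - 5) + b(3)) = -15*((-4 - 5) + 6) = -15*(-9 + 6) = -15*(-3) = 45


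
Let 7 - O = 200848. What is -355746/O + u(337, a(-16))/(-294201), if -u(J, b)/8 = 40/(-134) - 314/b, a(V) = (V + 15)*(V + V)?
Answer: 1558041573685/879749054166 ≈ 1.7710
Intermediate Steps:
O = -200841 (O = 7 - 1*200848 = 7 - 200848 = -200841)
a(V) = 2*V*(15 + V) (a(V) = (15 + V)*(2*V) = 2*V*(15 + V))
u(J, b) = 160/67 + 2512/b (u(J, b) = -8*(40/(-134) - 314/b) = -8*(40*(-1/134) - 314/b) = -8*(-20/67 - 314/b) = 160/67 + 2512/b)
-355746/O + u(337, a(-16))/(-294201) = -355746/(-200841) + (160/67 + 2512/((2*(-16)*(15 - 16))))/(-294201) = -355746*(-1/200841) + (160/67 + 2512/((2*(-16)*(-1))))*(-1/294201) = 118582/66947 + (160/67 + 2512/32)*(-1/294201) = 118582/66947 + (160/67 + 2512*(1/32))*(-1/294201) = 118582/66947 + (160/67 + 157/2)*(-1/294201) = 118582/66947 + (10839/134)*(-1/294201) = 118582/66947 - 3613/13140978 = 1558041573685/879749054166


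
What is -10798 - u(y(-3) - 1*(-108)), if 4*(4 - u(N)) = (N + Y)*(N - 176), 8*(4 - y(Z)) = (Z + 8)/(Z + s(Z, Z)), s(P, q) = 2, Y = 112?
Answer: -3676391/256 ≈ -14361.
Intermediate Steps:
y(Z) = 4 - (8 + Z)/(8*(2 + Z)) (y(Z) = 4 - (Z + 8)/(8*(Z + 2)) = 4 - (8 + Z)/(8*(2 + Z)))
u(N) = 4 - (-176 + N)*(112 + N)/4 (u(N) = 4 - (N + 112)*(N - 176)/4 = 4 - (112 + N)*(-176 + N)/4 = 4 - (-176 + N)*(112 + N)/4)
-10798 - u(y(-3) - 1*(-108)) = -10798 - (4932 + 16*((56 + 31*(-3))/(8*(2 - 3)) - 1*(-108)) - ((56 + 31*(-3))/(8*(2 - 3)) - 1*(-108))²/4) = -10798 - (4932 + 16*((⅛)*(56 - 93)/(-1) + 108) - ((⅛)*(56 - 93)/(-1) + 108)²/4) = -10798 - (4932 + 16*((⅛)*(-1)*(-37) + 108) - ((⅛)*(-1)*(-37) + 108)²/4) = -10798 - (4932 + 16*(37/8 + 108) - (37/8 + 108)²/4) = -10798 - (4932 + 16*(901/8) - (901/8)²/4) = -10798 - (4932 + 1802 - ¼*811801/64) = -10798 - (4932 + 1802 - 811801/256) = -10798 - 1*912103/256 = -10798 - 912103/256 = -3676391/256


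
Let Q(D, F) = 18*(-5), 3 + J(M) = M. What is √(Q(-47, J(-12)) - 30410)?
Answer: 10*I*√305 ≈ 174.64*I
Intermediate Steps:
J(M) = -3 + M
Q(D, F) = -90
√(Q(-47, J(-12)) - 30410) = √(-90 - 30410) = √(-30500) = 10*I*√305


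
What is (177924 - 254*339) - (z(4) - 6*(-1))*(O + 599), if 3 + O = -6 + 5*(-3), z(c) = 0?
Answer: 88368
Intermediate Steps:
O = -24 (O = -3 + (-6 + 5*(-3)) = -3 + (-6 - 15) = -3 - 21 = -24)
(177924 - 254*339) - (z(4) - 6*(-1))*(O + 599) = (177924 - 254*339) - (0 - 6*(-1))*(-24 + 599) = (177924 - 86106) - (0 + 6)*575 = 91818 - 6*575 = 91818 - 1*3450 = 91818 - 3450 = 88368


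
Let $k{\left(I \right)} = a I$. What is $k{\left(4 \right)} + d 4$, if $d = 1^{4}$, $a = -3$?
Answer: $-8$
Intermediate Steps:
$d = 1$
$k{\left(I \right)} = - 3 I$
$k{\left(4 \right)} + d 4 = \left(-3\right) 4 + 1 \cdot 4 = -12 + 4 = -8$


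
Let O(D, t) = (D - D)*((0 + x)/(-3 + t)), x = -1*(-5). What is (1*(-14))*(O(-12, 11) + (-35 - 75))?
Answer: 1540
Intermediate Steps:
x = 5
O(D, t) = 0 (O(D, t) = (D - D)*((0 + 5)/(-3 + t)) = 0*(5/(-3 + t)) = 0)
(1*(-14))*(O(-12, 11) + (-35 - 75)) = (1*(-14))*(0 + (-35 - 75)) = -14*(0 - 110) = -14*(-110) = 1540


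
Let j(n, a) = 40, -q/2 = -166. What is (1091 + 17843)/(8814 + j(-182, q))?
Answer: 9467/4427 ≈ 2.1385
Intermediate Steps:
q = 332 (q = -2*(-166) = 332)
(1091 + 17843)/(8814 + j(-182, q)) = (1091 + 17843)/(8814 + 40) = 18934/8854 = 18934*(1/8854) = 9467/4427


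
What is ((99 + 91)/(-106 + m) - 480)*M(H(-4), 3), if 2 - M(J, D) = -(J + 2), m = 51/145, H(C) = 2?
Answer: -44284020/15319 ≈ -2890.8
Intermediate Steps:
m = 51/145 (m = 51*(1/145) = 51/145 ≈ 0.35172)
M(J, D) = 4 + J (M(J, D) = 2 - (-1)*(J + 2) = 2 - (-1)*(2 + J) = 2 - (-2 - J) = 2 + (2 + J) = 4 + J)
((99 + 91)/(-106 + m) - 480)*M(H(-4), 3) = ((99 + 91)/(-106 + 51/145) - 480)*(4 + 2) = (190/(-15319/145) - 480)*6 = (190*(-145/15319) - 480)*6 = (-27550/15319 - 480)*6 = -7380670/15319*6 = -44284020/15319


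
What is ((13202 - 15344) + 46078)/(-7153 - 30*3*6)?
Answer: -43936/7693 ≈ -5.7112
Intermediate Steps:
((13202 - 15344) + 46078)/(-7153 - 30*3*6) = (-2142 + 46078)/(-7153 - 90*6) = 43936/(-7153 - 540) = 43936/(-7693) = 43936*(-1/7693) = -43936/7693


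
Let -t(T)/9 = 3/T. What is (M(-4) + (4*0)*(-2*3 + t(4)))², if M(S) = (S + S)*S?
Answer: 1024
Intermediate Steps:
t(T) = -27/T
M(S) = 2*S² (M(S) = (2*S)*S = 2*S²)
(M(-4) + (4*0)*(-2*3 + t(4)))² = (2*(-4)² + (4*0)*(-2*3 - 27/4))² = (2*16 + 0*(-6 - 27*¼))² = (32 + 0*(-6 - 27/4))² = (32 + 0*(-51/4))² = (32 + 0)² = 32² = 1024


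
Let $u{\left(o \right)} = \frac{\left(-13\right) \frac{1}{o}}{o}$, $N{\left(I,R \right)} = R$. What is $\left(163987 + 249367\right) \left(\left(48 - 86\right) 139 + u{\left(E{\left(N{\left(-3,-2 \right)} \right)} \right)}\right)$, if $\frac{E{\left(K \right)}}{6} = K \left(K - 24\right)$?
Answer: $- \frac{8174409546709}{3744} \approx -2.1833 \cdot 10^{9}$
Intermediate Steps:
$E{\left(K \right)} = 6 K \left(-24 + K\right)$ ($E{\left(K \right)} = 6 K \left(K - 24\right) = 6 K \left(-24 + K\right)$)
$u{\left(o \right)} = - \frac{13}{o^{2}}$
$\left(163987 + 249367\right) \left(\left(48 - 86\right) 139 + u{\left(E{\left(N{\left(-3,-2 \right)} \right)} \right)}\right) = \left(163987 + 249367\right) \left(\left(48 - 86\right) 139 - \frac{13}{144 \left(-24 - 2\right)^{2}}\right) = 413354 \left(\left(-38\right) 139 - \frac{13}{97344}\right) = 413354 \left(-5282 - \frac{13}{97344}\right) = 413354 \left(-5282 - \frac{1}{7488}\right) = 413354 \left(- \frac{39551617}{7488}\right) = - \frac{8174409546709}{3744}$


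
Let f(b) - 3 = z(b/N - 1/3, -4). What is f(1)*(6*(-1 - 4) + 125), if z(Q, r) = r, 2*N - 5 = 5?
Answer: -95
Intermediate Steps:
N = 5 (N = 5/2 + (½)*5 = 5/2 + 5/2 = 5)
f(b) = -1 (f(b) = 3 - 4 = -1)
f(1)*(6*(-1 - 4) + 125) = -(6*(-1 - 4) + 125) = -(6*(-5) + 125) = -(-30 + 125) = -1*95 = -95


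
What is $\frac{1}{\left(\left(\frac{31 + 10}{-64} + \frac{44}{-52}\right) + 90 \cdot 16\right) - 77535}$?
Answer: $- \frac{832}{63312277} \approx -1.3141 \cdot 10^{-5}$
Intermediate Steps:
$\frac{1}{\left(\left(\frac{31 + 10}{-64} + \frac{44}{-52}\right) + 90 \cdot 16\right) - 77535} = \frac{1}{\left(\left(41 \left(- \frac{1}{64}\right) + 44 \left(- \frac{1}{52}\right)\right) + 1440\right) - 77535} = \frac{1}{\left(\left(- \frac{41}{64} - \frac{11}{13}\right) + 1440\right) - 77535} = \frac{1}{\left(- \frac{1237}{832} + 1440\right) - 77535} = \frac{1}{\frac{1196843}{832} - 77535} = \frac{1}{- \frac{63312277}{832}} = - \frac{832}{63312277}$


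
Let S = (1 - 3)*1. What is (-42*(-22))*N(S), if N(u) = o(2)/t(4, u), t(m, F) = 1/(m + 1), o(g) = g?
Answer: 9240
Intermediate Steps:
S = -2 (S = -2*1 = -2)
t(m, F) = 1/(1 + m)
N(u) = 10 (N(u) = 2/(1/(1 + 4)) = 2/(1/5) = 2/(⅕) = 2*5 = 10)
(-42*(-22))*N(S) = -42*(-22)*10 = 924*10 = 9240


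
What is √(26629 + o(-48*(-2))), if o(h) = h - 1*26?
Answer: √26699 ≈ 163.40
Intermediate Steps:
o(h) = -26 + h (o(h) = h - 26 = -26 + h)
√(26629 + o(-48*(-2))) = √(26629 + (-26 - 48*(-2))) = √(26629 + (-26 + 96)) = √(26629 + 70) = √26699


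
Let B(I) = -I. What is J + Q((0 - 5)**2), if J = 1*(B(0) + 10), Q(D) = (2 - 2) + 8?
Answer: 18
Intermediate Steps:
Q(D) = 8 (Q(D) = 0 + 8 = 8)
J = 10 (J = 1*(-1*0 + 10) = 1*(0 + 10) = 1*10 = 10)
J + Q((0 - 5)**2) = 10 + 8 = 18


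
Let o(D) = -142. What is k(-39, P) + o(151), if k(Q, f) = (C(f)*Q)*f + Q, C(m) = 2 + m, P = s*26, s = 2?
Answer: -109693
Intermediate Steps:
P = 52 (P = 2*26 = 52)
k(Q, f) = Q + Q*f*(2 + f) (k(Q, f) = ((2 + f)*Q)*f + Q = (Q*(2 + f))*f + Q = Q*f*(2 + f) + Q = Q + Q*f*(2 + f))
k(-39, P) + o(151) = -39*(1 + 52*(2 + 52)) - 142 = -39*(1 + 52*54) - 142 = -39*(1 + 2808) - 142 = -39*2809 - 142 = -109551 - 142 = -109693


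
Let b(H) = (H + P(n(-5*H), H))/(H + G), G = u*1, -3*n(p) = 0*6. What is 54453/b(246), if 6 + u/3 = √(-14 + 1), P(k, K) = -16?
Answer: 6207642/115 + 163359*I*√13/230 ≈ 53980.0 + 2560.9*I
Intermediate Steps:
n(p) = 0 (n(p) = -0*6 = -⅓*0 = 0)
u = -18 + 3*I*√13 (u = -18 + 3*√(-14 + 1) = -18 + 3*√(-13) = -18 + 3*(I*√13) = -18 + 3*I*√13 ≈ -18.0 + 10.817*I)
G = -18 + 3*I*√13 (G = (-18 + 3*I*√13)*1 = -18 + 3*I*√13 ≈ -18.0 + 10.817*I)
b(H) = (-16 + H)/(-18 + H + 3*I*√13) (b(H) = (H - 16)/(H + (-18 + 3*I*√13)) = (-16 + H)/(-18 + H + 3*I*√13))
54453/b(246) = 54453/(((-16 + 246)/(-18 + 246 + 3*I*√13))) = 54453/((230/(228 + 3*I*√13))) = 54453*(114/115 + 3*I*√13/230) = 6207642/115 + 163359*I*√13/230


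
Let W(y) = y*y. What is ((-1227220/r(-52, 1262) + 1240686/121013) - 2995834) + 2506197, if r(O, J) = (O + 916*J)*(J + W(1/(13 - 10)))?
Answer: -38899369221070124422/79446985592599 ≈ -4.8963e+5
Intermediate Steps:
W(y) = y**2
r(O, J) = (1/9 + J)*(O + 916*J) (r(O, J) = (O + 916*J)*(J + (1/(13 - 10))**2) = (O + 916*J)*(J + (1/3)**2) = (O + 916*J)*(J + 1/9) = (O + 916*J)*(1/9 + J) = (1/9 + J)*(O + 916*J))
((-1227220/r(-52, 1262) + 1240686/121013) - 2995834) + 2506197 = ((-1227220/(916*1262**2 + (1/9)*(-52) + (916/9)*1262 + 1262*(-52)) + 1240686/121013) - 2995834) + 2506197 = ((-1227220/(916*1592644 - 52/9 + 1155992/9 - 65624) + 1240686*(1/121013)) - 2995834) + 2506197 = ((-1227220/(1458861904 - 52/9 + 1155992/9 - 65624) + 1240686/121013) - 2995834) + 2506197 = ((-1227220/13130322460/9 + 1240686/121013) - 2995834) + 2506197 = ((-1227220*9/13130322460 + 1240686/121013) - 2995834) + 2506197 = ((-552249/656516123 + 1240686/121013) - 2995834) + 2506197 = (814463533272141/79446985592599 - 2995834) + 2506197 = -238009166172284960425/79446985592599 + 2506197 = -38899369221070124422/79446985592599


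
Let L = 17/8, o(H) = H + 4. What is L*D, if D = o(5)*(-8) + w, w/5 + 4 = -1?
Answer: -1649/8 ≈ -206.13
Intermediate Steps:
o(H) = 4 + H
w = -25 (w = -20 + 5*(-1) = -20 - 5 = -25)
D = -97 (D = (4 + 5)*(-8) - 25 = 9*(-8) - 25 = -72 - 25 = -97)
L = 17/8 (L = 17*(⅛) = 17/8 ≈ 2.1250)
L*D = (17/8)*(-97) = -1649/8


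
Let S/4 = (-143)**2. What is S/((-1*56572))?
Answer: -20449/14143 ≈ -1.4459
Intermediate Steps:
S = 81796 (S = 4*(-143)**2 = 4*20449 = 81796)
S/((-1*56572)) = 81796/((-1*56572)) = 81796/(-56572) = 81796*(-1/56572) = -20449/14143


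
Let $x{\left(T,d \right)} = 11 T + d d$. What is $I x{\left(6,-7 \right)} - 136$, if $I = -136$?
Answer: $-15776$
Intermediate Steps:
$x{\left(T,d \right)} = d^{2} + 11 T$ ($x{\left(T,d \right)} = 11 T + d^{2} = d^{2} + 11 T$)
$I x{\left(6,-7 \right)} - 136 = - 136 \left(\left(-7\right)^{2} + 11 \cdot 6\right) - 136 = - 136 \left(49 + 66\right) - 136 = \left(-136\right) 115 - 136 = -15640 - 136 = -15776$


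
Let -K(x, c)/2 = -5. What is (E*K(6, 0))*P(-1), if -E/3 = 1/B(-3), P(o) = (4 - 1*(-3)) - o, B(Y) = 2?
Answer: -120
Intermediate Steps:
P(o) = 7 - o (P(o) = (4 + 3) - o = 7 - o)
K(x, c) = 10 (K(x, c) = -2*(-5) = 10)
E = -3/2 ≈ -1.5000
(E*K(6, 0))*P(-1) = (-3/2*10)*(7 - 1*(-1)) = -15*(7 + 1) = -15*8 = -120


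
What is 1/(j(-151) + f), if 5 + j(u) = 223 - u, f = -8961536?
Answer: -1/8961167 ≈ -1.1159e-7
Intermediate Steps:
j(u) = 218 - u (j(u) = -5 + (223 - u) = 218 - u)
1/(j(-151) + f) = 1/((218 - 1*(-151)) - 8961536) = 1/((218 + 151) - 8961536) = 1/(369 - 8961536) = 1/(-8961167) = -1/8961167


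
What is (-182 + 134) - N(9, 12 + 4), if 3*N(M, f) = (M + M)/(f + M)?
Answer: -1206/25 ≈ -48.240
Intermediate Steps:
N(M, f) = 2*M/(3*(M + f)) (N(M, f) = ((M + M)/(f + M))/3 = ((2*M)/(M + f))/3 = (2*M/(M + f))/3 = 2*M/(3*(M + f)))
(-182 + 134) - N(9, 12 + 4) = (-182 + 134) - 2*9/(3*(9 + (12 + 4))) = -48 - 2*9/(3*(9 + 16)) = -48 - 2*9/(3*25) = -48 - 1*6/25 = -48 - 6/25 = -1206/25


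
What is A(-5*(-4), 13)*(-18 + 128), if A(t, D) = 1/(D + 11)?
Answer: 55/12 ≈ 4.5833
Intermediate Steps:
A(t, D) = 1/(11 + D)
A(-5*(-4), 13)*(-18 + 128) = (-18 + 128)/(11 + 13) = 110/24 = (1/24)*110 = 55/12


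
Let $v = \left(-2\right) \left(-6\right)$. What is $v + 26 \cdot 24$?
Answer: $636$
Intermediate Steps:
$v = 12$
$v + 26 \cdot 24 = 12 + 26 \cdot 24 = 12 + 624 = 636$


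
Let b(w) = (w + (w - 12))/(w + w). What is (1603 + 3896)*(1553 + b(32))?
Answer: 136710639/16 ≈ 8.5444e+6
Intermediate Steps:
b(w) = (-12 + 2*w)/(2*w) (b(w) = (w + (-12 + w))/((2*w)) = (-12 + 2*w)*(1/(2*w)) = (-12 + 2*w)/(2*w))
(1603 + 3896)*(1553 + b(32)) = (1603 + 3896)*(1553 + (-6 + 32)/32) = 5499*(1553 + (1/32)*26) = 5499*(1553 + 13/16) = 5499*(24861/16) = 136710639/16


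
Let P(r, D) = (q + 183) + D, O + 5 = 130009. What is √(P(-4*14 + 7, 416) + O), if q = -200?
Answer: √130403 ≈ 361.11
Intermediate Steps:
O = 130004 (O = -5 + 130009 = 130004)
P(r, D) = -17 + D (P(r, D) = (-200 + 183) + D = -17 + D)
√(P(-4*14 + 7, 416) + O) = √((-17 + 416) + 130004) = √(399 + 130004) = √130403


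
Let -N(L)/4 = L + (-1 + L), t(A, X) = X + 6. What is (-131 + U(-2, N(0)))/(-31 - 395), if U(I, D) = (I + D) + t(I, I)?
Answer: 125/426 ≈ 0.29343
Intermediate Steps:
t(A, X) = 6 + X
N(L) = 4 - 8*L (N(L) = -4*(L + (-1 + L)) = -4*(-1 + 2*L) = 4 - 8*L)
U(I, D) = 6 + D + 2*I (U(I, D) = (I + D) + (6 + I) = (D + I) + (6 + I) = 6 + D + 2*I)
(-131 + U(-2, N(0)))/(-31 - 395) = (-131 + (6 + (4 - 8*0) + 2*(-2)))/(-31 - 395) = (-131 + (6 + (4 + 0) - 4))/(-426) = (-131 + (6 + 4 - 4))*(-1/426) = (-131 + 6)*(-1/426) = -125*(-1/426) = 125/426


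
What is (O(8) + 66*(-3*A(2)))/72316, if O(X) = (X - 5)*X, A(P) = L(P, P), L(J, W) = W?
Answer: -93/18079 ≈ -0.0051441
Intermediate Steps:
A(P) = P
O(X) = X*(-5 + X) (O(X) = (-5 + X)*X = X*(-5 + X))
(O(8) + 66*(-3*A(2)))/72316 = (8*(-5 + 8) + 66*(-3*2))/72316 = (8*3 + 66*(-6))*(1/72316) = (24 - 396)*(1/72316) = -372*1/72316 = -93/18079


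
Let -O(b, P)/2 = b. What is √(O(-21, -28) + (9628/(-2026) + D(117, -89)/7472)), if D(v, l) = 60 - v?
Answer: √133347249078173/1892284 ≈ 6.1025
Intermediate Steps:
O(b, P) = -2*b
√(O(-21, -28) + (9628/(-2026) + D(117, -89)/7472)) = √(-2*(-21) + (9628/(-2026) + (60 - 1*117)/7472)) = √(42 + (9628*(-1/2026) + (60 - 117)*(1/7472))) = √(42 + (-4814/1013 - 57*1/7472)) = √(42 + (-4814/1013 - 57/7472)) = √(42 - 36027949/7569136) = √(281875763/7569136) = √133347249078173/1892284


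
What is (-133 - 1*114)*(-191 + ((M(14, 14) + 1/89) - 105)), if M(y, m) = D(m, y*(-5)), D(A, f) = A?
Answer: 6198959/89 ≈ 69651.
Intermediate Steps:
M(y, m) = m
(-133 - 1*114)*(-191 + ((M(14, 14) + 1/89) - 105)) = (-133 - 1*114)*(-191 + ((14 + 1/89) - 105)) = (-133 - 114)*(-191 + ((14 + 1/89) - 105)) = -247*(-191 + (1247/89 - 105)) = -247*(-191 - 8098/89) = -247*(-25097/89) = 6198959/89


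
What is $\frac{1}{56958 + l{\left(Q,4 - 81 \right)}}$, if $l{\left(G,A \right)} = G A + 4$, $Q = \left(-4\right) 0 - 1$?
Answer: $\frac{1}{57039} \approx 1.7532 \cdot 10^{-5}$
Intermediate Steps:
$Q = -1$ ($Q = 0 - 1 = -1$)
$l{\left(G,A \right)} = 4 + A G$ ($l{\left(G,A \right)} = A G + 4 = 4 + A G$)
$\frac{1}{56958 + l{\left(Q,4 - 81 \right)}} = \frac{1}{56958 + \left(4 + \left(4 - 81\right) \left(-1\right)\right)} = \frac{1}{56958 + \left(4 - -77\right)} = \frac{1}{56958 + \left(4 + 77\right)} = \frac{1}{56958 + 81} = \frac{1}{57039}$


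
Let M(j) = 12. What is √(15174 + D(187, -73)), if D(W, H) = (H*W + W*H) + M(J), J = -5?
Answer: 2*I*√3029 ≈ 110.07*I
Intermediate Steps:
D(W, H) = 12 + 2*H*W (D(W, H) = (H*W + W*H) + 12 = (H*W + H*W) + 12 = 2*H*W + 12 = 12 + 2*H*W)
√(15174 + D(187, -73)) = √(15174 + (12 + 2*(-73)*187)) = √(15174 + (12 - 27302)) = √(15174 - 27290) = √(-12116) = 2*I*√3029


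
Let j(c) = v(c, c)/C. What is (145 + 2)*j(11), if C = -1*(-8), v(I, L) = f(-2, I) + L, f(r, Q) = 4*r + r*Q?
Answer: -2793/8 ≈ -349.13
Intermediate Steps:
f(r, Q) = 4*r + Q*r
v(I, L) = -8 + L - 2*I (v(I, L) = -2*(4 + I) + L = (-8 - 2*I) + L = -8 + L - 2*I)
C = 8
j(c) = -1 - c/8 (j(c) = (-8 + c - 2*c)/8 = (-8 - c)*(⅛) = -1 - c/8)
(145 + 2)*j(11) = (145 + 2)*(-1 - ⅛*11) = 147*(-1 - 11/8) = 147*(-19/8) = -2793/8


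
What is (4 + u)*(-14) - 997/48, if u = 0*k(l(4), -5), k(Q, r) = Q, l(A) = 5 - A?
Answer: -3685/48 ≈ -76.771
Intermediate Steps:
u = 0 (u = 0*(5 - 1*4) = 0*(5 - 4) = 0*1 = 0)
(4 + u)*(-14) - 997/48 = (4 + 0)*(-14) - 997/48 = 4*(-14) + (1/48)*(-997) = -56 - 997/48 = -3685/48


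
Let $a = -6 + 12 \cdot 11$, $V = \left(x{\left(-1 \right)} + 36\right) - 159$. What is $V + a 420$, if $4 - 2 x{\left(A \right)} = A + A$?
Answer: $52800$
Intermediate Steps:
$x{\left(A \right)} = 2 - A$ ($x{\left(A \right)} = 2 - \frac{A + A}{2} = 2 - \frac{2 A}{2} = 2 - A$)
$V = -120$ ($V = \left(\left(2 - -1\right) + 36\right) - 159 = \left(\left(2 + 1\right) + 36\right) - 159 = \left(3 + 36\right) - 159 = 39 - 159 = -120$)
$a = 126$ ($a = -6 + 132 = 126$)
$V + a 420 = -120 + 126 \cdot 420 = -120 + 52920 = 52800$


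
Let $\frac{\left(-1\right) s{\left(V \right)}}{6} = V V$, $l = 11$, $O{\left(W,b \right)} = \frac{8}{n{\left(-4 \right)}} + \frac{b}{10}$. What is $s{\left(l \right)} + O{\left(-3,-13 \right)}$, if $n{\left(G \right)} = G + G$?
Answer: $- \frac{7283}{10} \approx -728.3$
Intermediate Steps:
$n{\left(G \right)} = 2 G$
$O{\left(W,b \right)} = -1 + \frac{b}{10}$ ($O{\left(W,b \right)} = \frac{8}{2 \left(-4\right)} + \frac{b}{10} = \frac{8}{-8} + b \frac{1}{10} = 8 \left(- \frac{1}{8}\right) + \frac{b}{10} = -1 + \frac{b}{10}$)
$s{\left(V \right)} = - 6 V^{2}$ ($s{\left(V \right)} = - 6 V V = - 6 V^{2}$)
$s{\left(l \right)} + O{\left(-3,-13 \right)} = - 6 \cdot 11^{2} + \left(-1 + \frac{1}{10} \left(-13\right)\right) = \left(-6\right) 121 - \frac{23}{10} = -726 - \frac{23}{10} = - \frac{7283}{10}$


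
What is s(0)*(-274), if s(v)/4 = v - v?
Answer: 0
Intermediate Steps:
s(v) = 0 (s(v) = 4*(v - v) = 4*0 = 0)
s(0)*(-274) = 0*(-274) = 0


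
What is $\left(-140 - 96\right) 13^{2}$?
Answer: $-39884$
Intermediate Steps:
$\left(-140 - 96\right) 13^{2} = \left(-236\right) 169 = -39884$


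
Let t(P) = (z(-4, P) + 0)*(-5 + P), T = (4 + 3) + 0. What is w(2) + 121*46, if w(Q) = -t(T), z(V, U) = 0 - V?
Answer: 5558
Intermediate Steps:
z(V, U) = -V
T = 7 (T = 7 + 0 = 7)
t(P) = -20 + 4*P (t(P) = (-1*(-4) + 0)*(-5 + P) = (4 + 0)*(-5 + P) = 4*(-5 + P) = -20 + 4*P)
w(Q) = -8 (w(Q) = -(-20 + 4*7) = -(-20 + 28) = -1*8 = -8)
w(2) + 121*46 = -8 + 121*46 = -8 + 5566 = 5558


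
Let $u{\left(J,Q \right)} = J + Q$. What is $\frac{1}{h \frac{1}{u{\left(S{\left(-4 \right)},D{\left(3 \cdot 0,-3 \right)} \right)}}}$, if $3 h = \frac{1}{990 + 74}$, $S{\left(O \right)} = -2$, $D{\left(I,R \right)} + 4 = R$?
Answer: $-28728$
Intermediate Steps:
$D{\left(I,R \right)} = -4 + R$
$h = \frac{1}{3192}$ ($h = \frac{1}{3 \left(990 + 74\right)} = \frac{1}{3 \cdot 1064} = \frac{1}{3} \cdot \frac{1}{1064} = \frac{1}{3192} \approx 0.00031328$)
$\frac{1}{h \frac{1}{u{\left(S{\left(-4 \right)},D{\left(3 \cdot 0,-3 \right)} \right)}}} = \frac{1}{\frac{1}{3192} \frac{1}{-2 - 7}} = \frac{1}{\frac{1}{3192} \frac{1}{-9}} = \frac{1}{\frac{1}{3192} \left(- \frac{1}{9}\right)} = \frac{1}{- \frac{1}{28728}} = -28728$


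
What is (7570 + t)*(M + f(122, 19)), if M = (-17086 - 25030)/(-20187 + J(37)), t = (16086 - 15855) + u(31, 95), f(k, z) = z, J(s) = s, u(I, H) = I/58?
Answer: 3315386903/20150 ≈ 1.6454e+5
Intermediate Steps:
u(I, H) = I/58 (u(I, H) = I*(1/58) = I/58)
t = 13429/58 (t = (16086 - 15855) + (1/58)*31 = 231 + 31/58 = 13429/58 ≈ 231.53)
M = 21058/10075 (M = (-17086 - 25030)/(-20187 + 37) = -42116/(-20150) = -42116*(-1/20150) = 21058/10075 ≈ 2.0901)
(7570 + t)*(M + f(122, 19)) = (7570 + 13429/58)*(21058/10075 + 19) = (452489/58)*(212483/10075) = 3315386903/20150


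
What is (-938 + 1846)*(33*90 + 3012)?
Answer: 5431656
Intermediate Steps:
(-938 + 1846)*(33*90 + 3012) = 908*(2970 + 3012) = 908*5982 = 5431656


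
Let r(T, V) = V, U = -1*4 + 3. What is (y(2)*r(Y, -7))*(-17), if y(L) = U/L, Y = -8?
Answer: -119/2 ≈ -59.500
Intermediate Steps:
U = -1 (U = -4 + 3 = -1)
y(L) = -1/L
(y(2)*r(Y, -7))*(-17) = (-1/2*(-7))*(-17) = (-1*1/2*(-7))*(-17) = -1/2*(-7)*(-17) = (7/2)*(-17) = -119/2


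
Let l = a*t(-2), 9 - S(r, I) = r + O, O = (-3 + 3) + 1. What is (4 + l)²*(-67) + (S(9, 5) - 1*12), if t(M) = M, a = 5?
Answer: -2425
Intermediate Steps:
O = 1 (O = 0 + 1 = 1)
S(r, I) = 8 - r (S(r, I) = 9 - (r + 1) = 9 - (1 + r) = 9 + (-1 - r) = 8 - r)
l = -10 (l = 5*(-2) = -10)
(4 + l)²*(-67) + (S(9, 5) - 1*12) = (4 - 10)²*(-67) + ((8 - 1*9) - 1*12) = (-6)²*(-67) + ((8 - 9) - 12) = 36*(-67) + (-1 - 12) = -2412 - 13 = -2425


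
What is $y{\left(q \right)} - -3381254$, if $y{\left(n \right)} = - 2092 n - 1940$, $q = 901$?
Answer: $1494422$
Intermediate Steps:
$y{\left(n \right)} = -1940 - 2092 n$
$y{\left(q \right)} - -3381254 = \left(-1940 - 1884892\right) - -3381254 = \left(-1940 - 1884892\right) + 3381254 = -1886832 + 3381254 = 1494422$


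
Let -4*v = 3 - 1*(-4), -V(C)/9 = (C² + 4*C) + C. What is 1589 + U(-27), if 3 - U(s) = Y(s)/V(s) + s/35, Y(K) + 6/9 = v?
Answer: 3576280529/2245320 ≈ 1592.8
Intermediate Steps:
V(C) = -45*C - 9*C² (V(C) = -9*((C² + 4*C) + C) = -9*(C² + 5*C) = -45*C - 9*C²)
v = -7/4 (v = -(3 - 1*(-4))/4 = -(3 + 4)/4 = -¼*7 = -7/4 ≈ -1.7500)
Y(K) = -29/12 (Y(K) = -⅔ - 7/4 = -29/12)
U(s) = 3 - s/35 - 29/(108*s*(5 + s)) (U(s) = 3 - (-29*(-1/(9*s*(5 + s)))/12 + s/35) = 3 - (-(-29)/(108*s*(5 + s)) + s*(1/35)) = 3 - (29/(108*s*(5 + s)) + s/35) = 3 - (s/35 + 29/(108*s*(5 + s))) = 3 + (-s/35 - 29/(108*s*(5 + s))) = 3 - s/35 - 29/(108*s*(5 + s)))
1589 + U(-27) = 1589 + (1/3780)*(-1015 + 108*(-27)*(5 - 27)*(105 - 1*(-27)))/(-27*(5 - 27)) = 1589 + (1/3780)*(-1/27)*(-1015 + 108*(-27)*(-22)*(105 + 27))/(-22) = 1589 + (1/3780)*(-1/27)*(-1/22)*(-1015 + 108*(-27)*(-22)*132) = 1589 + (1/3780)*(-1/27)*(-1/22)*(-1015 + 8468064) = 1589 + (1/3780)*(-1/27)*(-1/22)*8467049 = 1589 + 8467049/2245320 = 3576280529/2245320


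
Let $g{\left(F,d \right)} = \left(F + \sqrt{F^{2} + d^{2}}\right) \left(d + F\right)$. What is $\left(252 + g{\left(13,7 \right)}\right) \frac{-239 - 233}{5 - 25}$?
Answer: $\frac{60416}{5} + 472 \sqrt{218} \approx 19052.0$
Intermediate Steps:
$g{\left(F,d \right)} = \left(F + d\right) \left(F + \sqrt{F^{2} + d^{2}}\right)$ ($g{\left(F,d \right)} = \left(F + \sqrt{F^{2} + d^{2}}\right) \left(F + d\right) = \left(F + d\right) \left(F + \sqrt{F^{2} + d^{2}}\right)$)
$\left(252 + g{\left(13,7 \right)}\right) \frac{-239 - 233}{5 - 25} = \left(252 + \left(13^{2} + 13 \cdot 7 + 13 \sqrt{13^{2} + 7^{2}} + 7 \sqrt{13^{2} + 7^{2}}\right)\right) \frac{-239 - 233}{5 - 25} = \left(252 + \left(169 + 91 + 13 \sqrt{169 + 49} + 7 \sqrt{169 + 49}\right)\right) \left(- \frac{472}{-20}\right) = \left(252 + \left(169 + 91 + 13 \sqrt{218} + 7 \sqrt{218}\right)\right) \left(\left(-472\right) \left(- \frac{1}{20}\right)\right) = \left(252 + \left(260 + 20 \sqrt{218}\right)\right) \frac{118}{5} = \left(512 + 20 \sqrt{218}\right) \frac{118}{5} = \frac{60416}{5} + 472 \sqrt{218}$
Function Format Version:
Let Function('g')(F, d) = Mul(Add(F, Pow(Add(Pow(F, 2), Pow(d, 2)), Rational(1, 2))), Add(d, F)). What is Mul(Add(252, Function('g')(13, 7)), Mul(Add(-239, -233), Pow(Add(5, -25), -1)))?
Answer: Add(Rational(60416, 5), Mul(472, Pow(218, Rational(1, 2)))) ≈ 19052.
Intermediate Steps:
Function('g')(F, d) = Mul(Add(F, d), Add(F, Pow(Add(Pow(F, 2), Pow(d, 2)), Rational(1, 2)))) (Function('g')(F, d) = Mul(Add(F, Pow(Add(Pow(F, 2), Pow(d, 2)), Rational(1, 2))), Add(F, d)) = Mul(Add(F, d), Add(F, Pow(Add(Pow(F, 2), Pow(d, 2)), Rational(1, 2)))))
Mul(Add(252, Function('g')(13, 7)), Mul(Add(-239, -233), Pow(Add(5, -25), -1))) = Mul(Add(252, Add(Pow(13, 2), Mul(13, 7), Mul(13, Pow(Add(Pow(13, 2), Pow(7, 2)), Rational(1, 2))), Mul(7, Pow(Add(Pow(13, 2), Pow(7, 2)), Rational(1, 2))))), Mul(Add(-239, -233), Pow(Add(5, -25), -1))) = Mul(Add(252, Add(169, 91, Mul(13, Pow(Add(169, 49), Rational(1, 2))), Mul(7, Pow(Add(169, 49), Rational(1, 2))))), Mul(-472, Pow(-20, -1))) = Mul(Add(252, Add(169, 91, Mul(13, Pow(218, Rational(1, 2))), Mul(7, Pow(218, Rational(1, 2))))), Mul(-472, Rational(-1, 20))) = Mul(Add(252, Add(260, Mul(20, Pow(218, Rational(1, 2))))), Rational(118, 5)) = Mul(Add(512, Mul(20, Pow(218, Rational(1, 2)))), Rational(118, 5)) = Add(Rational(60416, 5), Mul(472, Pow(218, Rational(1, 2))))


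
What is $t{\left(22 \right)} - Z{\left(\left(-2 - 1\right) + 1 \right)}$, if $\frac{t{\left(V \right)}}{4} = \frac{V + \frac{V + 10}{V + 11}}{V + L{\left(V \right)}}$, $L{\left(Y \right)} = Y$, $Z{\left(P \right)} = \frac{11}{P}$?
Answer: $\frac{5509}{726} \approx 7.5882$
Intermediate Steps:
$t{\left(V \right)} = \frac{2 \left(V + \frac{10 + V}{11 + V}\right)}{V}$ ($t{\left(V \right)} = 4 \frac{V + \frac{V + 10}{V + 11}}{V + V} = 4 \frac{V + \frac{10 + V}{11 + V}}{2 V} = \frac{2 \left(V + \frac{10 + V}{11 + V}\right)}{V}$)
$t{\left(22 \right)} - Z{\left(\left(-2 - 1\right) + 1 \right)} = \frac{2 \left(10 + 22^{2} + 12 \cdot 22\right)}{22 \left(11 + 22\right)} - \frac{11}{\left(-2 - 1\right) + 1} = 2 \cdot \frac{1}{22} \cdot \frac{1}{33} \left(10 + 484 + 264\right) - \frac{11}{-3 + 1} = 2 \cdot \frac{1}{22} \cdot \frac{1}{33} \cdot 758 - \frac{11}{-2} = \frac{758}{363} - 11 \left(- \frac{1}{2}\right) = \frac{758}{363} - - \frac{11}{2} = \frac{758}{363} + \frac{11}{2} = \frac{5509}{726}$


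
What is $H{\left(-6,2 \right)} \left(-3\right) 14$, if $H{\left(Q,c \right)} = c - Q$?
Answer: $-336$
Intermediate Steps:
$H{\left(-6,2 \right)} \left(-3\right) 14 = \left(2 - -6\right) \left(-3\right) 14 = \left(2 + 6\right) \left(-3\right) 14 = 8 \left(-3\right) 14 = \left(-24\right) 14 = -336$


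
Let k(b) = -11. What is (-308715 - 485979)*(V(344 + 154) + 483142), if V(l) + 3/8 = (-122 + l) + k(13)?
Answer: -1536959255391/4 ≈ -3.8424e+11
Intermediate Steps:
V(l) = -1067/8 + l (V(l) = -3/8 + ((-122 + l) - 11) = -3/8 + (-133 + l) = -1067/8 + l)
(-308715 - 485979)*(V(344 + 154) + 483142) = (-308715 - 485979)*((-1067/8 + (344 + 154)) + 483142) = -794694*((-1067/8 + 498) + 483142) = -794694*(2917/8 + 483142) = -794694*3868053/8 = -1536959255391/4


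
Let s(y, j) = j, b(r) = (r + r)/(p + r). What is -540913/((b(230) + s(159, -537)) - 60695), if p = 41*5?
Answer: 47059431/5327092 ≈ 8.8340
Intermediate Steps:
p = 205
b(r) = 2*r/(205 + r) (b(r) = (r + r)/(205 + r) = (2*r)/(205 + r) = 2*r/(205 + r))
-540913/((b(230) + s(159, -537)) - 60695) = -540913/((2*230/(205 + 230) - 537) - 60695) = -540913/((2*230/435 - 537) - 60695) = -540913/((2*230*(1/435) - 537) - 60695) = -540913/((92/87 - 537) - 60695) = -540913/(-46627/87 - 60695) = -540913/(-5327092/87) = -540913*(-87/5327092) = 47059431/5327092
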